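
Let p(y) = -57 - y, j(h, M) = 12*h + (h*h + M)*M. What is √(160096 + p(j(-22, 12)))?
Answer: √154351 ≈ 392.88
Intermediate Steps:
j(h, M) = 12*h + M*(M + h²) (j(h, M) = 12*h + (h² + M)*M = 12*h + (M + h²)*M = 12*h + M*(M + h²))
√(160096 + p(j(-22, 12))) = √(160096 + (-57 - (12² + 12*(-22) + 12*(-22)²))) = √(160096 + (-57 - (144 - 264 + 12*484))) = √(160096 + (-57 - (144 - 264 + 5808))) = √(160096 + (-57 - 1*5688)) = √(160096 + (-57 - 5688)) = √(160096 - 5745) = √154351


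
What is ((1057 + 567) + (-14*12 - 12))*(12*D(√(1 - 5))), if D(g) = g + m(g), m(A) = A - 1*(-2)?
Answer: 34656 + 69312*I ≈ 34656.0 + 69312.0*I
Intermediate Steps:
m(A) = 2 + A (m(A) = A + 2 = 2 + A)
D(g) = 2 + 2*g (D(g) = g + (2 + g) = 2 + 2*g)
((1057 + 567) + (-14*12 - 12))*(12*D(√(1 - 5))) = ((1057 + 567) + (-14*12 - 12))*(12*(2 + 2*√(1 - 5))) = (1624 + (-168 - 12))*(12*(2 + 2*√(-4))) = (1624 - 180)*(12*(2 + 2*(2*I))) = 1444*(12*(2 + 4*I)) = 1444*(24 + 48*I) = 34656 + 69312*I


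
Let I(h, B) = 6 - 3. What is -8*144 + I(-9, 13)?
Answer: -1149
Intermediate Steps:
I(h, B) = 3
-8*144 + I(-9, 13) = -8*144 + 3 = -1152 + 3 = -1149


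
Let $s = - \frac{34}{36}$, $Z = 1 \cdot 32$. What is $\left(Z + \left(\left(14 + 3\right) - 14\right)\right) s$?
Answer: $- \frac{595}{18} \approx -33.056$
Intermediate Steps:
$Z = 32$
$s = - \frac{17}{18}$ ($s = \left(-34\right) \frac{1}{36} = - \frac{17}{18} \approx -0.94444$)
$\left(Z + \left(\left(14 + 3\right) - 14\right)\right) s = \left(32 + \left(\left(14 + 3\right) - 14\right)\right) \left(- \frac{17}{18}\right) = \left(32 + \left(17 - 14\right)\right) \left(- \frac{17}{18}\right) = \left(32 + 3\right) \left(- \frac{17}{18}\right) = 35 \left(- \frac{17}{18}\right) = - \frac{595}{18}$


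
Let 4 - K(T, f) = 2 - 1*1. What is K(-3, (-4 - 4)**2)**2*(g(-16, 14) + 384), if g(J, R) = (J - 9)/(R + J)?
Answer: 7137/2 ≈ 3568.5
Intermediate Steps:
K(T, f) = 3 (K(T, f) = 4 - (2 - 1*1) = 4 - (2 - 1) = 4 - 1*1 = 4 - 1 = 3)
g(J, R) = (-9 + J)/(J + R)
K(-3, (-4 - 4)**2)**2*(g(-16, 14) + 384) = 3**2*((-9 - 16)/(-16 + 14) + 384) = 9*(-25/(-2) + 384) = 9*(-1/2*(-25) + 384) = 9*(25/2 + 384) = 9*(793/2) = 7137/2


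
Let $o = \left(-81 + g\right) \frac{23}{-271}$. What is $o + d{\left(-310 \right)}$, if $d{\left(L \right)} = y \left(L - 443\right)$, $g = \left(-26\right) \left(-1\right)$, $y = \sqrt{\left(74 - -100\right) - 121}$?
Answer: $\frac{1265}{271} - 753 \sqrt{53} \approx -5477.3$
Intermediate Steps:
$y = \sqrt{53}$ ($y = \sqrt{\left(74 + 100\right) - 121} = \sqrt{174 - 121} = \sqrt{53} \approx 7.2801$)
$g = 26$
$o = \frac{1265}{271}$ ($o = \left(-81 + 26\right) \frac{23}{-271} = - 55 \cdot 23 \left(- \frac{1}{271}\right) = \left(-55\right) \left(- \frac{23}{271}\right) = \frac{1265}{271} \approx 4.6679$)
$d{\left(L \right)} = \sqrt{53} \left(-443 + L\right)$ ($d{\left(L \right)} = \sqrt{53} \left(L - 443\right) = \sqrt{53} \left(-443 + L\right)$)
$o + d{\left(-310 \right)} = \frac{1265}{271} + \sqrt{53} \left(-443 - 310\right) = \frac{1265}{271} + \sqrt{53} \left(-753\right) = \frac{1265}{271} - 753 \sqrt{53}$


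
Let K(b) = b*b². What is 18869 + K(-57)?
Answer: -166324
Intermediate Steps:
K(b) = b³
18869 + K(-57) = 18869 + (-57)³ = 18869 - 185193 = -166324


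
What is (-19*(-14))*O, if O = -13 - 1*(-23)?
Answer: 2660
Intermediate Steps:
O = 10 (O = -13 + 23 = 10)
(-19*(-14))*O = -19*(-14)*10 = 266*10 = 2660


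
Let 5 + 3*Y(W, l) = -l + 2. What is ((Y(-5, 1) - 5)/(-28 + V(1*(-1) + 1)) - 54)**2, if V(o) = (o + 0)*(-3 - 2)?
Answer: 20403289/7056 ≈ 2891.6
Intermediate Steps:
Y(W, l) = -1 - l/3 (Y(W, l) = -5/3 + (-l + 2)/3 = -5/3 + (2 - l)/3 = -5/3 + (2/3 - l/3) = -1 - l/3)
V(o) = -5*o (V(o) = o*(-5) = -5*o)
((Y(-5, 1) - 5)/(-28 + V(1*(-1) + 1)) - 54)**2 = (((-1 - 1/3*1) - 5)/(-28 - 5*(1*(-1) + 1)) - 54)**2 = (((-1 - 1/3) - 5)/(-28 - 5*(-1 + 1)) - 54)**2 = ((-4/3 - 5)/(-28 - 5*0) - 54)**2 = (-19/(3*(-28 + 0)) - 54)**2 = (-19/3/(-28) - 54)**2 = (-19/3*(-1/28) - 54)**2 = (19/84 - 54)**2 = (-4517/84)**2 = 20403289/7056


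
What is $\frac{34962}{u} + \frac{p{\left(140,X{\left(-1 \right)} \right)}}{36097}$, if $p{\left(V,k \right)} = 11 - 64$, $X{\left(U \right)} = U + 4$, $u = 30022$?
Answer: $\frac{630216074}{541852067} \approx 1.1631$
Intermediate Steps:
$X{\left(U \right)} = 4 + U$
$p{\left(V,k \right)} = -53$
$\frac{34962}{u} + \frac{p{\left(140,X{\left(-1 \right)} \right)}}{36097} = \frac{34962}{30022} - \frac{53}{36097} = 34962 \cdot \frac{1}{30022} - \frac{53}{36097} = \frac{17481}{15011} - \frac{53}{36097} = \frac{630216074}{541852067}$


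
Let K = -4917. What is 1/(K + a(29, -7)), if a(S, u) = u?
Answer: -1/4924 ≈ -0.00020309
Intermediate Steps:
1/(K + a(29, -7)) = 1/(-4917 - 7) = 1/(-4924) = -1/4924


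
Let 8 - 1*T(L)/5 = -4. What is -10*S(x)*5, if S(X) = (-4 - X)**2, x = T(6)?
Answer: -204800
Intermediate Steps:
T(L) = 60 (T(L) = 40 - 5*(-4) = 40 + 20 = 60)
x = 60
-10*S(x)*5 = -10*(4 + 60)**2*5 = -10*64**2*5 = -10*4096*5 = -40960*5 = -204800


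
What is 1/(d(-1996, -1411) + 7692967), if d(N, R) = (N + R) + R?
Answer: 1/7688149 ≈ 1.3007e-7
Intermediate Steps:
d(N, R) = N + 2*R
1/(d(-1996, -1411) + 7692967) = 1/((-1996 + 2*(-1411)) + 7692967) = 1/((-1996 - 2822) + 7692967) = 1/(-4818 + 7692967) = 1/7688149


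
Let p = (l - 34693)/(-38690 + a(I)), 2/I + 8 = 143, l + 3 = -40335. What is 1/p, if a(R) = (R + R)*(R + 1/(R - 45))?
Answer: 389293242506/754951178925 ≈ 0.51565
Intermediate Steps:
l = -40338 (l = -3 - 40335 = -40338)
I = 2/135 (I = 2/(-8 + 143) = 2/135 ≈ 0.014815)
a(R) = 2*R*(R + 1/(-45 + R)) (a(R) = (2*R)*(R + 1/(-45 + R)) = 2*R*(R + 1/(-45 + R)))
p = 754951178925/389293242506 (p = (-40338 - 34693)/(-38690 + 2*(2/135)*(1 + (2/135)² - 45*2/135)/(-45 + 2/135)) = -75031/(-38690 + 2*(2/135)*(1 + 4/18225 - ⅔)/(-6073/135)) = -75031/(-38690 + 2*(2/135)*(-135/6073)*(6079/18225)) = -75031/(-38690 - 24316/110680425) = -75031/(-4282225667566/110680425) = -75031*(-110680425/4282225667566) = 754951178925/389293242506 ≈ 1.9393)
1/p = 1/(754951178925/389293242506) = 389293242506/754951178925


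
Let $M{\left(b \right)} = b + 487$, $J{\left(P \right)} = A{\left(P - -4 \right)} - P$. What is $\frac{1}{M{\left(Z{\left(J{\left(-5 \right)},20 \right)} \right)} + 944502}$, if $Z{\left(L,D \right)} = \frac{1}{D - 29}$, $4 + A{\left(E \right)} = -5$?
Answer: $\frac{9}{8504900} \approx 1.0582 \cdot 10^{-6}$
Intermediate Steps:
$A{\left(E \right)} = -9$ ($A{\left(E \right)} = -4 - 5 = -9$)
$J{\left(P \right)} = -9 - P$
$Z{\left(L,D \right)} = \frac{1}{-29 + D}$
$M{\left(b \right)} = 487 + b$
$\frac{1}{M{\left(Z{\left(J{\left(-5 \right)},20 \right)} \right)} + 944502} = \frac{1}{\left(487 + \frac{1}{-29 + 20}\right) + 944502} = \frac{1}{\left(487 + \frac{1}{-9}\right) + 944502} = \frac{1}{\left(487 - \frac{1}{9}\right) + 944502} = \frac{1}{\frac{4382}{9} + 944502} = \frac{1}{\frac{8504900}{9}} = \frac{9}{8504900}$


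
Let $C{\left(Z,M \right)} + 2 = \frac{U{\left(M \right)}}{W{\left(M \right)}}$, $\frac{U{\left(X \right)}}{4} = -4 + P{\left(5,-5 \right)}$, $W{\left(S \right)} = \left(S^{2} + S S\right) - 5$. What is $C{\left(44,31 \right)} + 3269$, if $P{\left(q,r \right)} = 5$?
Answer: $\frac{6262843}{1917} \approx 3267.0$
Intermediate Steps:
$W{\left(S \right)} = -5 + 2 S^{2}$ ($W{\left(S \right)} = \left(S^{2} + S^{2}\right) - 5 = 2 S^{2} - 5 = -5 + 2 S^{2}$)
$U{\left(X \right)} = 4$ ($U{\left(X \right)} = 4 \left(-4 + 5\right) = 4 \cdot 1 = 4$)
$C{\left(Z,M \right)} = -2 + \frac{4}{-5 + 2 M^{2}}$
$C{\left(44,31 \right)} + 3269 = \frac{2 \left(7 - 2 \cdot 31^{2}\right)}{-5 + 2 \cdot 31^{2}} + 3269 = \frac{2 \left(7 - 1922\right)}{-5 + 2 \cdot 961} + 3269 = \frac{2 \left(7 - 1922\right)}{-5 + 1922} + 3269 = 2 \cdot \frac{1}{1917} \left(-1915\right) + 3269 = - \frac{3830}{1917} + 3269 = \frac{6262843}{1917}$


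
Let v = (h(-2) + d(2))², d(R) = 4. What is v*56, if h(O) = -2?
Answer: 224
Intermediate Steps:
v = 4 (v = (-2 + 4)² = 2² = 4)
v*56 = 4*56 = 224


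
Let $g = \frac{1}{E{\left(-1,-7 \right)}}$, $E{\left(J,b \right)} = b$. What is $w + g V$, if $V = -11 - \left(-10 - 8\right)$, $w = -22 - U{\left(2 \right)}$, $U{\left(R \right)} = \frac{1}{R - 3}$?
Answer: $-22$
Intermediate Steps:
$U{\left(R \right)} = \frac{1}{-3 + R}$
$g = - \frac{1}{7}$ ($g = \frac{1}{-7} = - \frac{1}{7} \approx -0.14286$)
$w = -21$ ($w = -22 - \frac{1}{-3 + 2} = -22 - \frac{1}{-1} = -22 - -1 = -22 + 1 = -21$)
$V = 7$ ($V = -11 - \left(-10 - 8\right) = -11 - -18 = -11 + 18 = 7$)
$w + g V = -21 - 1 = -22$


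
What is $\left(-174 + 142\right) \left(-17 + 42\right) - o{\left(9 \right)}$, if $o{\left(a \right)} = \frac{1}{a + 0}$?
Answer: $- \frac{7201}{9} \approx -800.11$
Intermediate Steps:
$o{\left(a \right)} = \frac{1}{a}$
$\left(-174 + 142\right) \left(-17 + 42\right) - o{\left(9 \right)} = \left(-174 + 142\right) \left(-17 + 42\right) - \frac{1}{9} = \left(-32\right) 25 - \frac{1}{9} = -800 - \frac{1}{9} = - \frac{7201}{9}$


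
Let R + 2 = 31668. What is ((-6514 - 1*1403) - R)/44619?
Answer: -39583/44619 ≈ -0.88713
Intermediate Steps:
R = 31666 (R = -2 + 31668 = 31666)
((-6514 - 1*1403) - R)/44619 = ((-6514 - 1*1403) - 1*31666)/44619 = ((-6514 - 1403) - 31666)*(1/44619) = (-7917 - 31666)*(1/44619) = -39583*1/44619 = -39583/44619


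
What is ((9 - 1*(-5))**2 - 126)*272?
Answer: 19040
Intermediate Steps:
((9 - 1*(-5))**2 - 126)*272 = ((9 + 5)**2 - 126)*272 = (14**2 - 126)*272 = (196 - 126)*272 = 70*272 = 19040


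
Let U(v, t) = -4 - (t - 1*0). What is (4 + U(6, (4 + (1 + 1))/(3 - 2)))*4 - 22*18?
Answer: -420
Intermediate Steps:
U(v, t) = -4 - t (U(v, t) = -4 - (t + 0) = -4 - t)
(4 + U(6, (4 + (1 + 1))/(3 - 2)))*4 - 22*18 = (4 + (-4 - (4 + (1 + 1))/(3 - 2)))*4 - 22*18 = (4 + (-4 - (4 + 2)/1))*4 - 396 = (4 + (-4 - 6))*4 - 396 = (4 - 10)*4 - 396 = -6*4 - 396 = -24 - 396 = -420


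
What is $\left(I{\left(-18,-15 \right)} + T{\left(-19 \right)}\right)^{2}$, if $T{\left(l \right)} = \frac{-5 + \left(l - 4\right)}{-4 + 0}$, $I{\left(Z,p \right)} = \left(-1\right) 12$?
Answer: $25$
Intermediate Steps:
$I{\left(Z,p \right)} = -12$
$T{\left(l \right)} = \frac{9}{4} - \frac{l}{4}$ ($T{\left(l \right)} = \frac{-5 + \left(-4 + l\right)}{-4} = \left(-9 + l\right) \left(- \frac{1}{4}\right) = \frac{9}{4} - \frac{l}{4}$)
$\left(I{\left(-18,-15 \right)} + T{\left(-19 \right)}\right)^{2} = \left(-12 + \left(\frac{9}{4} - - \frac{19}{4}\right)\right)^{2} = \left(-12 + \left(\frac{9}{4} + \frac{19}{4}\right)\right)^{2} = \left(-12 + 7\right)^{2} = \left(-5\right)^{2} = 25$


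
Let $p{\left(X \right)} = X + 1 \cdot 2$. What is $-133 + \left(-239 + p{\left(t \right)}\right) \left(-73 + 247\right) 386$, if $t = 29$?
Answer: $-13970245$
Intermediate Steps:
$p{\left(X \right)} = 2 + X$ ($p{\left(X \right)} = X + 2 = 2 + X$)
$-133 + \left(-239 + p{\left(t \right)}\right) \left(-73 + 247\right) 386 = -133 + \left(-239 + \left(2 + 29\right)\right) \left(-73 + 247\right) 386 = -133 + \left(-239 + 31\right) 174 \cdot 386 = -133 + \left(-208\right) 174 \cdot 386 = -133 - 13970112 = -13970245$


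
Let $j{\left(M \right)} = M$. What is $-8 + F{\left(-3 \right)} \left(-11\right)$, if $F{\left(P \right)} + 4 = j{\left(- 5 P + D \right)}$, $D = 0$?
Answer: $-129$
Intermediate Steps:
$F{\left(P \right)} = -4 - 5 P$ ($F{\left(P \right)} = -4 + \left(- 5 P + 0\right) = -4 - 5 P$)
$-8 + F{\left(-3 \right)} \left(-11\right) = -8 + \left(-4 - -15\right) \left(-11\right) = -8 + \left(-4 + 15\right) \left(-11\right) = -8 + 11 \left(-11\right) = -8 - 121 = -129$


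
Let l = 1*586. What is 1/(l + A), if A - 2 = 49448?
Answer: 1/50036 ≈ 1.9986e-5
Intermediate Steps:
l = 586
A = 49450 (A = 2 + 49448 = 49450)
1/(l + A) = 1/(586 + 49450) = 1/50036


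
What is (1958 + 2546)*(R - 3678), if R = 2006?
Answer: -7530688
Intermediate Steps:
(1958 + 2546)*(R - 3678) = (1958 + 2546)*(2006 - 3678) = 4504*(-1672) = -7530688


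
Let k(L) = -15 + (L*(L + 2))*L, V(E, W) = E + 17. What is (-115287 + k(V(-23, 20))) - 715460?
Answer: -830906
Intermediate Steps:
V(E, W) = 17 + E
k(L) = -15 + L²*(2 + L) (k(L) = -15 + (L*(2 + L))*L = -15 + L²*(2 + L))
(-115287 + k(V(-23, 20))) - 715460 = (-115287 + (-15 + (17 - 23)³ + 2*(17 - 23)²)) - 715460 = (-115287 + (-15 + (-6)³ + 2*(-6)²)) - 715460 = (-115287 + (-15 - 216 + 2*36)) - 715460 = (-115287 + (-15 - 216 + 72)) - 715460 = (-115287 - 159) - 715460 = -115446 - 715460 = -830906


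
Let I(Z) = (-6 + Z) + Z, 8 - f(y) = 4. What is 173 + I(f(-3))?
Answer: 175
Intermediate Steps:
f(y) = 4 (f(y) = 8 - 1*4 = 8 - 4 = 4)
I(Z) = -6 + 2*Z
173 + I(f(-3)) = 173 + (-6 + 2*4) = 173 + (-6 + 8) = 173 + 2 = 175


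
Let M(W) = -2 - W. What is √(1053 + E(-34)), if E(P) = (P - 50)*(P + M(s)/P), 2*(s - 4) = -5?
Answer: √1127202/17 ≈ 62.453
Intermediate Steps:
s = 3/2 (s = 4 + (½)*(-5) = 4 - 5/2 = 3/2 ≈ 1.5000)
E(P) = (-50 + P)*(P - 7/(2*P)) (E(P) = (P - 50)*(P + (-2 - 1*3/2)/P) = (-50 + P)*(P + (-2 - 3/2)/P) = (-50 + P)*(P - 7/(2*P)))
√(1053 + E(-34)) = √(1053 + (-7/2 + (-34)² - 50*(-34) + 175/(-34))) = √(1053 + (-7/2 + 1156 + 1700 + 175*(-1/34))) = √(1053 + (-7/2 + 1156 + 1700 - 175/34)) = √(1053 + 48405/17) = √(66306/17) = √1127202/17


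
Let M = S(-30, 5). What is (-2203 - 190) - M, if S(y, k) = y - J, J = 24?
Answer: -2339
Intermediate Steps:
S(y, k) = -24 + y (S(y, k) = y - 1*24 = y - 24 = -24 + y)
M = -54 (M = -24 - 30 = -54)
(-2203 - 190) - M = (-2203 - 190) - 1*(-54) = -2393 + 54 = -2339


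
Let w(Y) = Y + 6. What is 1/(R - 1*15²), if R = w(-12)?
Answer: -1/231 ≈ -0.0043290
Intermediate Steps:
w(Y) = 6 + Y
R = -6 (R = 6 - 12 = -6)
1/(R - 1*15²) = 1/(-6 - 1*15²) = 1/(-6 - 1*225) = 1/(-6 - 225) = 1/(-231) = -1/231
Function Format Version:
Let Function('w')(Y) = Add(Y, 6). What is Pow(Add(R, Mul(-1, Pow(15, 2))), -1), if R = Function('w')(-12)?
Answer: Rational(-1, 231) ≈ -0.0043290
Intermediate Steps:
Function('w')(Y) = Add(6, Y)
R = -6 (R = Add(6, -12) = -6)
Pow(Add(R, Mul(-1, Pow(15, 2))), -1) = Pow(Add(-6, Mul(-1, Pow(15, 2))), -1) = Pow(Add(-6, Mul(-1, 225)), -1) = Pow(Add(-6, -225), -1) = Pow(-231, -1) = Rational(-1, 231)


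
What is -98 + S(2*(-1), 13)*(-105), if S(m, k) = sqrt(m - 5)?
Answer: -98 - 105*I*sqrt(7) ≈ -98.0 - 277.8*I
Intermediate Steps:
S(m, k) = sqrt(-5 + m)
-98 + S(2*(-1), 13)*(-105) = -98 + sqrt(-5 + 2*(-1))*(-105) = -98 + sqrt(-5 - 2)*(-105) = -98 + sqrt(-7)*(-105) = -98 + (I*sqrt(7))*(-105) = -98 - 105*I*sqrt(7)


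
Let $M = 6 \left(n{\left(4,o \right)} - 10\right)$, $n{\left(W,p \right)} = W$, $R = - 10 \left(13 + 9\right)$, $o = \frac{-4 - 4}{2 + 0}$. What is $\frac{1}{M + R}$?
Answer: $- \frac{1}{256} \approx -0.0039063$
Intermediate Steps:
$o = -4$ ($o = - \frac{8}{2} = \left(-8\right) \frac{1}{2} = -4$)
$R = -220$ ($R = \left(-10\right) 22 = -220$)
$M = -36$ ($M = 6 \left(4 - 10\right) = 6 \left(-6\right) = -36$)
$\frac{1}{M + R} = \frac{1}{-36 - 220} = \frac{1}{-256} = - \frac{1}{256}$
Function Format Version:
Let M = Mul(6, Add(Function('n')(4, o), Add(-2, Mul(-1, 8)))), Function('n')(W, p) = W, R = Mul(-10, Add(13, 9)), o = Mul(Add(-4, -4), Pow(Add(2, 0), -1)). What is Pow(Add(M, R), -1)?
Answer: Rational(-1, 256) ≈ -0.0039063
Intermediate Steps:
o = -4 (o = Mul(-8, Pow(2, -1)) = Mul(-8, Rational(1, 2)) = -4)
R = -220 (R = Mul(-10, 22) = -220)
M = -36 (M = Mul(6, Add(4, Add(-2, Mul(-1, 8)))) = Mul(6, Add(4, Add(-2, -8))) = Mul(6, Add(4, -10)) = Mul(6, -6) = -36)
Pow(Add(M, R), -1) = Pow(Add(-36, -220), -1) = Pow(-256, -1) = Rational(-1, 256)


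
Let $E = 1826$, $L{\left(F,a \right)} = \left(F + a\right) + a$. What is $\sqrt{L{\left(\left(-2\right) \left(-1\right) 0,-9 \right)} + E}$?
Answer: $4 \sqrt{113} \approx 42.521$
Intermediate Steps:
$L{\left(F,a \right)} = F + 2 a$
$\sqrt{L{\left(\left(-2\right) \left(-1\right) 0,-9 \right)} + E} = \sqrt{\left(\left(-2\right) \left(-1\right) 0 + 2 \left(-9\right)\right) + 1826} = \sqrt{\left(2 \cdot 0 - 18\right) + 1826} = \sqrt{\left(0 - 18\right) + 1826} = \sqrt{-18 + 1826} = \sqrt{1808} = 4 \sqrt{113}$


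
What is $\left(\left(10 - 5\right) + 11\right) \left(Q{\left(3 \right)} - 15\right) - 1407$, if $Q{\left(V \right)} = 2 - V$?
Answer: $-1663$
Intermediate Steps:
$\left(\left(10 - 5\right) + 11\right) \left(Q{\left(3 \right)} - 15\right) - 1407 = \left(\left(10 - 5\right) + 11\right) \left(\left(2 - 3\right) - 15\right) - 1407 = \left(5 + 11\right) \left(\left(2 - 3\right) - 15\right) - 1407 = 16 \left(-1 - 15\right) - 1407 = 16 \left(-16\right) - 1407 = -256 - 1407 = -1663$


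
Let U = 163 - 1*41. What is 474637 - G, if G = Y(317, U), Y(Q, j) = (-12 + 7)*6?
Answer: 474667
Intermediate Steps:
U = 122 (U = 163 - 41 = 122)
Y(Q, j) = -30 (Y(Q, j) = -5*6 = -30)
G = -30
474637 - G = 474637 - 1*(-30) = 474637 + 30 = 474667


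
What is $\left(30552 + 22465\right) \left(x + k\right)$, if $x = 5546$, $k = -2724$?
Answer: $149613974$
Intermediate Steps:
$\left(30552 + 22465\right) \left(x + k\right) = \left(30552 + 22465\right) \left(5546 - 2724\right) = 53017 \cdot 2822 = 149613974$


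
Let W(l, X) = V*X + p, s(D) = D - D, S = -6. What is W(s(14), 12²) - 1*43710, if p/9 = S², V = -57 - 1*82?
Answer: -63402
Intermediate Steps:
V = -139 (V = -57 - 82 = -139)
p = 324 (p = 9*(-6)² = 9*36 = 324)
s(D) = 0
W(l, X) = 324 - 139*X (W(l, X) = -139*X + 324 = 324 - 139*X)
W(s(14), 12²) - 1*43710 = (324 - 139*12²) - 1*43710 = (324 - 139*144) - 43710 = (324 - 20016) - 43710 = -19692 - 43710 = -63402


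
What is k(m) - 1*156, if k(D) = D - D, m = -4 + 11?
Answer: -156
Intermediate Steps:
m = 7
k(D) = 0
k(m) - 1*156 = 0 - 1*156 = 0 - 156 = -156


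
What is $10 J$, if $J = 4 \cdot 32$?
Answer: $1280$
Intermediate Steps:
$J = 128$
$10 J = 10 \cdot 128 = 1280$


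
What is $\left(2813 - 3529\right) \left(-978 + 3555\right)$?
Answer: $-1845132$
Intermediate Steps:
$\left(2813 - 3529\right) \left(-978 + 3555\right) = \left(-716\right) 2577 = -1845132$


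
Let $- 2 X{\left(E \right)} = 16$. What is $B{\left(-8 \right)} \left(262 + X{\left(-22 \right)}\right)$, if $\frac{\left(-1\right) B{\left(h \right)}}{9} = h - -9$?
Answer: $-2286$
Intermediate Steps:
$X{\left(E \right)} = -8$ ($X{\left(E \right)} = \left(- \frac{1}{2}\right) 16 = -8$)
$B{\left(h \right)} = -81 - 9 h$ ($B{\left(h \right)} = - 9 \left(h - -9\right) = - 9 \left(h + 9\right) = - 9 \left(9 + h\right) = -81 - 9 h$)
$B{\left(-8 \right)} \left(262 + X{\left(-22 \right)}\right) = \left(-81 - -72\right) \left(262 - 8\right) = \left(-81 + 72\right) 254 = \left(-9\right) 254 = -2286$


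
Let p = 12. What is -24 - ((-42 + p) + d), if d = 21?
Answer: -15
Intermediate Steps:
-24 - ((-42 + p) + d) = -24 - ((-42 + 12) + 21) = -24 - (-30 + 21) = -24 - 1*(-9) = -24 + 9 = -15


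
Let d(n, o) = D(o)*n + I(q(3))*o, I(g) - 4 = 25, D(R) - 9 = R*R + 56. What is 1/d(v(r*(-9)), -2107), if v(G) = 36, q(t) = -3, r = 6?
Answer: 1/159761401 ≈ 6.2593e-9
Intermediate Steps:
D(R) = 65 + R² (D(R) = 9 + (R*R + 56) = 9 + (R² + 56) = 9 + (56 + R²) = 65 + R²)
I(g) = 29 (I(g) = 4 + 25 = 29)
d(n, o) = 29*o + n*(65 + o²) (d(n, o) = (65 + o²)*n + 29*o = n*(65 + o²) + 29*o = 29*o + n*(65 + o²))
1/d(v(r*(-9)), -2107) = 1/(29*(-2107) + 36*(65 + (-2107)²)) = 1/(-61103 + 36*(65 + 4439449)) = 1/(-61103 + 36*4439514) = 1/(-61103 + 159822504) = 1/159761401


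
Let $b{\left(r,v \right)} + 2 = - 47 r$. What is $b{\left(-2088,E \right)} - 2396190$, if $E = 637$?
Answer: $-2298056$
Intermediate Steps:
$b{\left(r,v \right)} = -2 - 47 r$
$b{\left(-2088,E \right)} - 2396190 = \left(-2 - -98136\right) - 2396190 = \left(-2 + 98136\right) - 2396190 = 98134 - 2396190 = -2298056$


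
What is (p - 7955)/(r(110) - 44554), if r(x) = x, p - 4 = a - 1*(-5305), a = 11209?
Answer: -8563/44444 ≈ -0.19267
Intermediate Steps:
p = 16518 (p = 4 + (11209 - 1*(-5305)) = 4 + (11209 + 5305) = 4 + 16514 = 16518)
(p - 7955)/(r(110) - 44554) = (16518 - 7955)/(110 - 44554) = 8563/(-44444) = 8563*(-1/44444) = -8563/44444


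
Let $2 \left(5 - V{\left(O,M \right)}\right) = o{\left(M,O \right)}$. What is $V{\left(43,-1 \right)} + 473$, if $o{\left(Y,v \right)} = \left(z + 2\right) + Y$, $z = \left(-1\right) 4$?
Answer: $\frac{959}{2} \approx 479.5$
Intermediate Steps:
$z = -4$
$o{\left(Y,v \right)} = -2 + Y$ ($o{\left(Y,v \right)} = \left(-4 + 2\right) + Y = -2 + Y$)
$V{\left(O,M \right)} = 6 - \frac{M}{2}$ ($V{\left(O,M \right)} = 5 - \frac{-2 + M}{2} = 5 - \left(-1 + \frac{M}{2}\right) = 6 - \frac{M}{2}$)
$V{\left(43,-1 \right)} + 473 = \left(6 - - \frac{1}{2}\right) + 473 = \left(6 + \frac{1}{2}\right) + 473 = \frac{13}{2} + 473 = \frac{959}{2}$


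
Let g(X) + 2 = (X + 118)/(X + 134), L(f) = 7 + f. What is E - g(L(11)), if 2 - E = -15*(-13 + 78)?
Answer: 18584/19 ≈ 978.11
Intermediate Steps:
g(X) = -2 + (118 + X)/(134 + X) (g(X) = -2 + (X + 118)/(X + 134) = -2 + (118 + X)/(134 + X))
E = 977 (E = 2 - (-15)*(-13 + 78) = 2 - (-15)*65 = 2 - 1*(-975) = 2 + 975 = 977)
E - g(L(11)) = 977 - (-150 - (7 + 11))/(134 + (7 + 11)) = 977 - (-150 - 1*18)/(134 + 18) = 977 - (-150 - 18)/152 = 977 - (-168)/152 = 977 - 1*(-21/19) = 977 + 21/19 = 18584/19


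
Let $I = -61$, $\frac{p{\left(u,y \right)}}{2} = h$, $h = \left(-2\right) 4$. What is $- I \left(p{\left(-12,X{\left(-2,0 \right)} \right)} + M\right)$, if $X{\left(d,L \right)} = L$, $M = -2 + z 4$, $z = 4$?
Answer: $-122$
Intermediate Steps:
$M = 14$ ($M = -2 + 4 \cdot 4 = -2 + 16 = 14$)
$h = -8$
$p{\left(u,y \right)} = -16$ ($p{\left(u,y \right)} = 2 \left(-8\right) = -16$)
$- I \left(p{\left(-12,X{\left(-2,0 \right)} \right)} + M\right) = - \left(-61\right) \left(-16 + 14\right) = - \left(-61\right) \left(-2\right) = \left(-1\right) 122 = -122$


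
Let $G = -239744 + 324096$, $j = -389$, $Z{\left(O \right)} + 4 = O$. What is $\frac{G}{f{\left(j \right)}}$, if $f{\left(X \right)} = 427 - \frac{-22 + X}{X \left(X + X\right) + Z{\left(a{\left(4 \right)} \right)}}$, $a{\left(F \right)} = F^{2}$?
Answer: $\frac{25529470208}{129233669} \approx 197.54$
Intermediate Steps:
$Z{\left(O \right)} = -4 + O$
$G = 84352$
$f{\left(X \right)} = 427 - \frac{-22 + X}{12 + 2 X^{2}}$ ($f{\left(X \right)} = 427 - \frac{-22 + X}{X \left(X + X\right) - \left(4 - 4^{2}\right)} = 427 - \frac{-22 + X}{X 2 X + \left(-4 + 16\right)} = 427 - \frac{-22 + X}{2 X^{2} + 12} = 427 - \frac{-22 + X}{12 + 2 X^{2}}$)
$\frac{G}{f{\left(j \right)}} = \frac{84352}{\frac{1}{2} \frac{1}{6 + \left(-389\right)^{2}} \left(5146 - -389 + 854 \left(-389\right)^{2}\right)} = \frac{84352}{\frac{1}{2} \frac{1}{6 + 151321} \left(5146 + 389 + 854 \cdot 151321\right)} = \frac{84352}{\frac{1}{2} \cdot \frac{1}{151327} \left(5146 + 389 + 129228134\right)} = \frac{84352}{\frac{1}{2} \cdot \frac{1}{151327} \cdot 129233669} = \frac{84352}{\frac{129233669}{302654}} = 84352 \cdot \frac{302654}{129233669} = \frac{25529470208}{129233669}$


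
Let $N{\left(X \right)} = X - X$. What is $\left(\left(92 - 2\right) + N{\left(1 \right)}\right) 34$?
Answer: $3060$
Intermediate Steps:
$N{\left(X \right)} = 0$
$\left(\left(92 - 2\right) + N{\left(1 \right)}\right) 34 = \left(\left(92 - 2\right) + 0\right) 34 = \left(90 + 0\right) 34 = 90 \cdot 34 = 3060$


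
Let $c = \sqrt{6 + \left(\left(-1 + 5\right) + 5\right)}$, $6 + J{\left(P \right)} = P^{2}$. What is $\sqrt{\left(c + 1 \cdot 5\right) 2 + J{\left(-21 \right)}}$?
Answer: $\sqrt{445 + 2 \sqrt{15}} \approx 21.278$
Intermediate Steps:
$J{\left(P \right)} = -6 + P^{2}$
$c = \sqrt{15}$ ($c = \sqrt{6 + \left(4 + 5\right)} = \sqrt{6 + 9} = \sqrt{15} \approx 3.873$)
$\sqrt{\left(c + 1 \cdot 5\right) 2 + J{\left(-21 \right)}} = \sqrt{\left(\sqrt{15} + 1 \cdot 5\right) 2 - \left(6 - \left(-21\right)^{2}\right)} = \sqrt{\left(\sqrt{15} + 5\right) 2 + \left(-6 + 441\right)} = \sqrt{\left(5 + \sqrt{15}\right) 2 + 435} = \sqrt{\left(10 + 2 \sqrt{15}\right) + 435} = \sqrt{445 + 2 \sqrt{15}}$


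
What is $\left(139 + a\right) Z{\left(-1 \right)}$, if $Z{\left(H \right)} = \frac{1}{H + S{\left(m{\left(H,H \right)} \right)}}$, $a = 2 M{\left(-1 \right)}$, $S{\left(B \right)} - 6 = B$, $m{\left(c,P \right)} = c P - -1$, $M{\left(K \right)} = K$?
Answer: $\frac{137}{7} \approx 19.571$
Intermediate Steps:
$m{\left(c,P \right)} = 1 + P c$ ($m{\left(c,P \right)} = P c + 1 = 1 + P c$)
$S{\left(B \right)} = 6 + B$
$a = -2$ ($a = 2 \left(-1\right) = -2$)
$Z{\left(H \right)} = \frac{1}{7 + H + H^{2}}$ ($Z{\left(H \right)} = \frac{1}{H + \left(6 + \left(1 + H H\right)\right)} = \frac{1}{H + \left(6 + \left(1 + H^{2}\right)\right)} = \frac{1}{H + \left(7 + H^{2}\right)} = \frac{1}{7 + H + H^{2}}$)
$\left(139 + a\right) Z{\left(-1 \right)} = \frac{139 - 2}{7 - 1 + \left(-1\right)^{2}} = \frac{137}{7 - 1 + 1} = \frac{137}{7}$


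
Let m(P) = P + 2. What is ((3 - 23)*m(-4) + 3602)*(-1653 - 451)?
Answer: -7662768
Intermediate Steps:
m(P) = 2 + P
((3 - 23)*m(-4) + 3602)*(-1653 - 451) = ((3 - 23)*(2 - 4) + 3602)*(-1653 - 451) = (-20*(-2) + 3602)*(-2104) = (40 + 3602)*(-2104) = 3642*(-2104) = -7662768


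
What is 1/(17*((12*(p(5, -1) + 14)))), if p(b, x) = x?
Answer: 1/2652 ≈ 0.00037707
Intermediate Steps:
1/(17*((12*(p(5, -1) + 14)))) = 1/(17*((12*(-1 + 14)))) = 1/(17*((12*13))) = (1/17)/156 = (1/17)*(1/156) = 1/2652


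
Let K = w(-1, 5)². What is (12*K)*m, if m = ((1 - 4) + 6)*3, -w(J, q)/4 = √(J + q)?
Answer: 6912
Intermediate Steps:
w(J, q) = -4*√(J + q)
m = 9 (m = (-3 + 6)*3 = 3*3 = 9)
K = 64 (K = (-4*√(-1 + 5))² = (-4*√4)² = (-4*2)² = (-8)² = 64)
(12*K)*m = (12*64)*9 = 768*9 = 6912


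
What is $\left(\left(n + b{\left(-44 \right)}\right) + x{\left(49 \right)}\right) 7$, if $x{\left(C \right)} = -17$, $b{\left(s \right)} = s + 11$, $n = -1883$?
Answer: $-13531$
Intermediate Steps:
$b{\left(s \right)} = 11 + s$
$\left(\left(n + b{\left(-44 \right)}\right) + x{\left(49 \right)}\right) 7 = \left(\left(-1883 + \left(11 - 44\right)\right) - 17\right) 7 = \left(\left(-1883 - 33\right) - 17\right) 7 = \left(-1916 - 17\right) 7 = \left(-1933\right) 7 = -13531$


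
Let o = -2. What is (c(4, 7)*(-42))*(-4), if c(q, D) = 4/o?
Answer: -336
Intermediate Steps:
c(q, D) = -2 (c(q, D) = 4/(-2) = 4*(-½) = -2)
(c(4, 7)*(-42))*(-4) = -2*(-42)*(-4) = 84*(-4) = -336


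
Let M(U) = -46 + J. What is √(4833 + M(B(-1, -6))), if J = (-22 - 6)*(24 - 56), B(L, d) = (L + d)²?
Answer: √5683 ≈ 75.386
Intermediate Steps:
J = 896 (J = -28*(-32) = 896)
M(U) = 850 (M(U) = -46 + 896 = 850)
√(4833 + M(B(-1, -6))) = √(4833 + 850) = √5683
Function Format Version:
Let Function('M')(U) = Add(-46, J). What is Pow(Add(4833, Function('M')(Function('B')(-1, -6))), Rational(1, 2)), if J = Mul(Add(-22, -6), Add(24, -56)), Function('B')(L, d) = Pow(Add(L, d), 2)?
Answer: Pow(5683, Rational(1, 2)) ≈ 75.386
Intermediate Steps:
J = 896 (J = Mul(-28, -32) = 896)
Function('M')(U) = 850 (Function('M')(U) = Add(-46, 896) = 850)
Pow(Add(4833, Function('M')(Function('B')(-1, -6))), Rational(1, 2)) = Pow(Add(4833, 850), Rational(1, 2)) = Pow(5683, Rational(1, 2))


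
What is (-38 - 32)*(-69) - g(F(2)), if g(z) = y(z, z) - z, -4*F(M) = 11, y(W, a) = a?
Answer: 4830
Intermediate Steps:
F(M) = -11/4 (F(M) = -¼*11 = -11/4)
g(z) = 0 (g(z) = z - z = 0)
(-38 - 32)*(-69) - g(F(2)) = (-38 - 32)*(-69) - 1*0 = -70*(-69) + 0 = 4830 + 0 = 4830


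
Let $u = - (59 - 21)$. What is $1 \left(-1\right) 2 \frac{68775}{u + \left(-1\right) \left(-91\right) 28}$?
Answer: $- \frac{13755}{251} \approx -54.801$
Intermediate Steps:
$u = -38$ ($u = - (59 - 21) = \left(-1\right) 38 = -38$)
$1 \left(-1\right) 2 \frac{68775}{u + \left(-1\right) \left(-91\right) 28} = 1 \left(-1\right) 2 \frac{68775}{-38 + \left(-1\right) \left(-91\right) 28} = \left(-1\right) 2 \frac{68775}{-38 + 91 \cdot 28} = - 2 \frac{68775}{-38 + 2548} = - 2 \cdot \frac{68775}{2510} = - 2 \cdot 68775 \cdot \frac{1}{2510} = \left(-2\right) \frac{13755}{502} = - \frac{13755}{251}$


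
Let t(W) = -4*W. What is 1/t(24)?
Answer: -1/96 ≈ -0.010417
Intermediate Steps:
1/t(24) = 1/(-4*24) = 1/(-96) = -1/96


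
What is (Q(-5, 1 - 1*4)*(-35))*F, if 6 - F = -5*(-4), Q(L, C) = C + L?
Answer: -3920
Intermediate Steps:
F = -14 (F = 6 - (-5)*(-4) = 6 - 1*20 = 6 - 20 = -14)
(Q(-5, 1 - 1*4)*(-35))*F = (((1 - 1*4) - 5)*(-35))*(-14) = (((1 - 4) - 5)*(-35))*(-14) = ((-3 - 5)*(-35))*(-14) = -8*(-35)*(-14) = 280*(-14) = -3920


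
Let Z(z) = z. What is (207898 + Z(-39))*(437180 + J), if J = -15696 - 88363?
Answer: 69242197939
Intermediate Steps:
J = -104059
(207898 + Z(-39))*(437180 + J) = (207898 - 39)*(437180 - 104059) = 207859*333121 = 69242197939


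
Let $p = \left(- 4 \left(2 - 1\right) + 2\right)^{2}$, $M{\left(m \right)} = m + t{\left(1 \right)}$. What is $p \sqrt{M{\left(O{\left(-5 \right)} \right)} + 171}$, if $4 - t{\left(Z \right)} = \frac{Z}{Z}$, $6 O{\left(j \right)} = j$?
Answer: $\frac{2 \sqrt{6234}}{3} \approx 52.637$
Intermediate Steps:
$O{\left(j \right)} = \frac{j}{6}$
$t{\left(Z \right)} = 3$ ($t{\left(Z \right)} = 4 - \frac{Z}{Z} = 4 - 1 = 3$)
$M{\left(m \right)} = 3 + m$ ($M{\left(m \right)} = m + 3 = 3 + m$)
$p = 4$ ($p = \left(\left(-4\right) 1 + 2\right)^{2} = \left(-4 + 2\right)^{2} = \left(-2\right)^{2} = 4$)
$p \sqrt{M{\left(O{\left(-5 \right)} \right)} + 171} = 4 \sqrt{\left(3 + \frac{1}{6} \left(-5\right)\right) + 171} = 4 \sqrt{\left(3 - \frac{5}{6}\right) + 171} = 4 \sqrt{\frac{13}{6} + 171} = 4 \sqrt{\frac{1039}{6}} = 4 \frac{\sqrt{6234}}{6} = \frac{2 \sqrt{6234}}{3}$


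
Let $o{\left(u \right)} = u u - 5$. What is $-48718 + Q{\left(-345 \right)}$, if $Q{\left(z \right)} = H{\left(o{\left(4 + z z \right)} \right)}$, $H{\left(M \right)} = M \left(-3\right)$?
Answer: $-42503757226$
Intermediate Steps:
$o{\left(u \right)} = -5 + u^{2}$ ($o{\left(u \right)} = u^{2} - 5 = -5 + u^{2}$)
$H{\left(M \right)} = - 3 M$
$Q{\left(z \right)} = 15 - 3 \left(4 + z^{2}\right)^{2}$ ($Q{\left(z \right)} = - 3 \left(-5 + \left(4 + z z\right)^{2}\right) = - 3 \left(-5 + \left(4 + z^{2}\right)^{2}\right) = 15 - 3 \left(4 + z^{2}\right)^{2}$)
$-48718 + Q{\left(-345 \right)} = -48718 + \left(15 - 3 \left(4 + \left(-345\right)^{2}\right)^{2}\right) = -48718 + \left(15 - 3 \left(4 + 119025\right)^{2}\right) = -48718 + \left(15 - 3 \cdot 119029^{2}\right) = -48718 + \left(15 - 42503708523\right) = -48718 - 42503708508 = -42503757226$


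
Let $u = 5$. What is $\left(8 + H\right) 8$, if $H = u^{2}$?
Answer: $264$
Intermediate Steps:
$H = 25$ ($H = 5^{2} = 25$)
$\left(8 + H\right) 8 = \left(8 + 25\right) 8 = 33 \cdot 8 = 264$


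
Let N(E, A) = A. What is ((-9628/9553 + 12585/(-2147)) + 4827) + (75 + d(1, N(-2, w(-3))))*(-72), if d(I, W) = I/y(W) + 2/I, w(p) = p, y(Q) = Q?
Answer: -14354527484/20510291 ≈ -699.87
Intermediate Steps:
d(I, W) = 2/I + I/W (d(I, W) = I/W + 2/I = 2/I + I/W)
((-9628/9553 + 12585/(-2147)) + 4827) + (75 + d(1, N(-2, w(-3))))*(-72) = ((-9628/9553 + 12585/(-2147)) + 4827) + (75 + (2/1 + 1/(-3)))*(-72) = ((-9628*1/9553 + 12585*(-1/2147)) + 4827) + (75 + (2*1 + 1*(-⅓)))*(-72) = ((-9628/9553 - 12585/2147) + 4827) + (75 + (2 - ⅓))*(-72) = (-140895821/20510291 + 4827) + (75 + 5/3)*(-72) = 98862278836/20510291 + (230/3)*(-72) = 98862278836/20510291 - 5520 = -14354527484/20510291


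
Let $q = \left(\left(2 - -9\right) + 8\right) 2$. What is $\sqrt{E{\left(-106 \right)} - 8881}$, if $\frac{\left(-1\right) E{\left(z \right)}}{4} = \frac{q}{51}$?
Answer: $\frac{i \sqrt{23107233}}{51} \approx 94.255 i$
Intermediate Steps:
$q = 38$ ($q = \left(\left(2 + 9\right) + 8\right) 2 = \left(11 + 8\right) 2 = 19 \cdot 2 = 38$)
$E{\left(z \right)} = - \frac{152}{51}$ ($E{\left(z \right)} = - 4 \cdot \frac{38}{51} = - 4 \cdot 38 \cdot \frac{1}{51} = \left(-4\right) \frac{38}{51} = - \frac{152}{51}$)
$\sqrt{E{\left(-106 \right)} - 8881} = \sqrt{- \frac{152}{51} - 8881} = \sqrt{- \frac{453083}{51}} = \frac{i \sqrt{23107233}}{51}$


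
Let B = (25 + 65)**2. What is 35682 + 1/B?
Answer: 289024201/8100 ≈ 35682.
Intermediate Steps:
B = 8100 (B = 90**2 = 8100)
35682 + 1/B = 35682 + 1/8100 = 289024201/8100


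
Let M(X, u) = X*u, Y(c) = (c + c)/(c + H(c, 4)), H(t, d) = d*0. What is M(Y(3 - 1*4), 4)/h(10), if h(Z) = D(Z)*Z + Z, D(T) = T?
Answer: 4/55 ≈ 0.072727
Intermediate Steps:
h(Z) = Z + Z² (h(Z) = Z*Z + Z = Z² + Z = Z + Z²)
H(t, d) = 0
Y(c) = 2 (Y(c) = (c + c)/(c + 0) = (2*c)/c = 2)
M(Y(3 - 1*4), 4)/h(10) = (2*4)/((10*(1 + 10))) = 8/((10*11)) = 8/110 = 8*(1/110) = 4/55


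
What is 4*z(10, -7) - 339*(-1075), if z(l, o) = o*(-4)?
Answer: 364537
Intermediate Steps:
z(l, o) = -4*o
4*z(10, -7) - 339*(-1075) = 4*(-4*(-7)) - 339*(-1075) = 4*28 + 364425 = 112 + 364425 = 364537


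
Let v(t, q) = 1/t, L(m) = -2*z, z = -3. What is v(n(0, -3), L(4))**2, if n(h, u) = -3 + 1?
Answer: 1/4 ≈ 0.25000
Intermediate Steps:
n(h, u) = -2
L(m) = 6 (L(m) = -2*(-3) = 6)
v(n(0, -3), L(4))**2 = (1/(-2))**2 = (-1/2)**2 = 1/4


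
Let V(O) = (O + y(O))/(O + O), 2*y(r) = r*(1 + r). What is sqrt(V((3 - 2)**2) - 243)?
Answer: 11*I*sqrt(2) ≈ 15.556*I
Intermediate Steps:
y(r) = r*(1 + r)/2 (y(r) = (r*(1 + r))/2 = r*(1 + r)/2)
V(O) = (O + O*(1 + O)/2)/(2*O) (V(O) = (O + O*(1 + O)/2)/(O + O) = (O + O*(1 + O)/2)/((2*O)) = (O + O*(1 + O)/2)*(1/(2*O)) = (O + O*(1 + O)/2)/(2*O))
sqrt(V((3 - 2)**2) - 243) = sqrt((3/4 + (3 - 2)**2/4) - 243) = sqrt((3/4 + (1/4)*1**2) - 243) = sqrt((3/4 + (1/4)*1) - 243) = sqrt((3/4 + 1/4) - 243) = sqrt(1 - 243) = sqrt(-242) = 11*I*sqrt(2)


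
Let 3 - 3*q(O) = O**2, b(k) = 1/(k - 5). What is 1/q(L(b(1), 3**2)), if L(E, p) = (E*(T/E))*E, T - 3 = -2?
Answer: 48/47 ≈ 1.0213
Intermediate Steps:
b(k) = 1/(-5 + k)
T = 1 (T = 3 - 2 = 1)
L(E, p) = E (L(E, p) = (E*(1/E))*E = (E/E)*E = 1*E = E)
q(O) = 1 - O**2/3
1/q(L(b(1), 3**2)) = 1/(1 - 1/(3*(-5 + 1)**2)) = 1/(1 - (1/(-4))**2/3) = 1/(1 - (-1/4)**2/3) = 1/(1 - 1/3*1/16) = 1/(1 - 1/48) = 1/(47/48) = 48/47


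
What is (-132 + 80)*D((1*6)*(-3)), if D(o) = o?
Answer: 936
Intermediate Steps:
(-132 + 80)*D((1*6)*(-3)) = (-132 + 80)*((1*6)*(-3)) = -312*(-3) = -52*(-18) = 936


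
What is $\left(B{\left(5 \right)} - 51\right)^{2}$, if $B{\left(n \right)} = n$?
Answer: $2116$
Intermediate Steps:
$\left(B{\left(5 \right)} - 51\right)^{2} = \left(5 - 51\right)^{2} = \left(-46\right)^{2} = 2116$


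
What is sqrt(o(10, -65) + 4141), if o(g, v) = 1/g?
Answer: sqrt(414110)/10 ≈ 64.351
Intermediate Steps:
sqrt(o(10, -65) + 4141) = sqrt(1/10 + 4141) = sqrt(41411/10) = sqrt(414110)/10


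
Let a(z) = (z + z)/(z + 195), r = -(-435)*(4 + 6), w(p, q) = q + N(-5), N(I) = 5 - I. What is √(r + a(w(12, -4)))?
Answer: √19527418/67 ≈ 65.955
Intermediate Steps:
w(p, q) = 10 + q (w(p, q) = q + (5 - 1*(-5)) = q + (5 + 5) = q + 10 = 10 + q)
r = 4350 (r = -(-435)*10 = -87*(-50) = 4350)
a(z) = 2*z/(195 + z) (a(z) = (2*z)/(195 + z) = 2*z/(195 + z))
√(r + a(w(12, -4))) = √(4350 + 2*(10 - 4)/(195 + (10 - 4))) = √(4350 + 2*6/(195 + 6)) = √(4350 + 2*6/201) = √(4350 + 2*6*(1/201)) = √(4350 + 4/67) = √(291454/67) = √19527418/67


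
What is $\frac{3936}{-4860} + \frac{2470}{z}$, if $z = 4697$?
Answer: $- \frac{540266}{1902285} \approx -0.28401$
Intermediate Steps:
$\frac{3936}{-4860} + \frac{2470}{z} = \frac{3936}{-4860} + \frac{2470}{4697} = 3936 \left(- \frac{1}{4860}\right) + 2470 \cdot \frac{1}{4697} = - \frac{328}{405} + \frac{2470}{4697} = - \frac{540266}{1902285}$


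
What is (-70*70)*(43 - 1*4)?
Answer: -191100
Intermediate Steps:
(-70*70)*(43 - 1*4) = -4900*(43 - 4) = -4900*39 = -191100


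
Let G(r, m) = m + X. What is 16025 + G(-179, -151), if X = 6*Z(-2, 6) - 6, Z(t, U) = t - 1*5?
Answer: 15826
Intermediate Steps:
Z(t, U) = -5 + t (Z(t, U) = t - 5 = -5 + t)
X = -48 (X = 6*(-5 - 2) - 6 = 6*(-7) - 6 = -42 - 6 = -48)
G(r, m) = -48 + m (G(r, m) = m - 48 = -48 + m)
16025 + G(-179, -151) = 16025 + (-48 - 151) = 16025 - 199 = 15826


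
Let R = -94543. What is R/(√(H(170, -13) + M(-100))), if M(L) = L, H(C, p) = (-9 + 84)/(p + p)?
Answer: 94543*I*√2782/535 ≈ 9320.8*I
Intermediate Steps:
H(C, p) = 75/(2*p) (H(C, p) = 75/((2*p)) = 75*(1/(2*p)) = 75/(2*p))
R/(√(H(170, -13) + M(-100))) = -94543/√((75/2)/(-13) - 100) = -94543/√((75/2)*(-1/13) - 100) = -94543/√(-75/26 - 100) = -94543*(-I*√2782/535) = -(-94543)*I*√2782/535 = 94543*I*√2782/535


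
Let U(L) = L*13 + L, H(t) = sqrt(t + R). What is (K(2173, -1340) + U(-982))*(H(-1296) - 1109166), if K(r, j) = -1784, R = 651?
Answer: 17227566312 - 15532*I*sqrt(645) ≈ 1.7228e+10 - 3.9446e+5*I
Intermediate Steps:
H(t) = sqrt(651 + t) (H(t) = sqrt(t + 651) = sqrt(651 + t))
U(L) = 14*L (U(L) = 13*L + L = 14*L)
(K(2173, -1340) + U(-982))*(H(-1296) - 1109166) = (-1784 + 14*(-982))*(sqrt(651 - 1296) - 1109166) = (-1784 - 13748)*(sqrt(-645) - 1109166) = -15532*(I*sqrt(645) - 1109166) = -15532*(-1109166 + I*sqrt(645)) = 17227566312 - 15532*I*sqrt(645)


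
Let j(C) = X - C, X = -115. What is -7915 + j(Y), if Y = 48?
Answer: -8078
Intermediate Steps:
j(C) = -115 - C
-7915 + j(Y) = -7915 + (-115 - 1*48) = -7915 + (-115 - 48) = -7915 - 163 = -8078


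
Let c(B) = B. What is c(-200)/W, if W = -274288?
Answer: 25/34286 ≈ 0.00072916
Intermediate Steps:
c(-200)/W = -200/(-274288) = -200*(-1/274288) = 25/34286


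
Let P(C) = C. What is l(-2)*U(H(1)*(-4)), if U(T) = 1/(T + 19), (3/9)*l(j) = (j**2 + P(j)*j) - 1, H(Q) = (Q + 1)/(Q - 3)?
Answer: 21/23 ≈ 0.91304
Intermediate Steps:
H(Q) = (1 + Q)/(-3 + Q)
l(j) = -3 + 6*j**2 (l(j) = 3*((j**2 + j*j) - 1) = 3*((j**2 + j**2) - 1) = 3*(2*j**2 - 1) = 3*(-1 + 2*j**2) = -3 + 6*j**2)
U(T) = 1/(19 + T)
l(-2)*U(H(1)*(-4)) = (-3 + 6*(-2)**2)/(19 + ((1 + 1)/(-3 + 1))*(-4)) = (-3 + 6*4)/(19 + (2/(-2))*(-4)) = (-3 + 24)/(19 - 1/2*2*(-4)) = 21/(19 - 1*(-4)) = 21/(19 + 4) = 21/23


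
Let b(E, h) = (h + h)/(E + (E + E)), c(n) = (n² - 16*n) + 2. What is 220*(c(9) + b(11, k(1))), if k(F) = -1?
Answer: -40300/3 ≈ -13433.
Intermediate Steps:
c(n) = 2 + n² - 16*n
b(E, h) = 2*h/(3*E) (b(E, h) = (2*h)/(E + 2*E) = (2*h)/((3*E)) = (2*h)*(1/(3*E)) = 2*h/(3*E))
220*(c(9) + b(11, k(1))) = 220*((2 + 9² - 16*9) + (⅔)*(-1)/11) = 220*((2 + 81 - 144) + (⅔)*(-1)*(1/11)) = 220*(-61 - 2/33) = 220*(-2015/33) = -40300/3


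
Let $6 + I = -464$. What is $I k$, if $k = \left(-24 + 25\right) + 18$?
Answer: $-8930$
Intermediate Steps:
$I = -470$ ($I = -6 - 464 = -470$)
$k = 19$ ($k = 1 + 18 = 19$)
$I k = \left(-470\right) 19 = -8930$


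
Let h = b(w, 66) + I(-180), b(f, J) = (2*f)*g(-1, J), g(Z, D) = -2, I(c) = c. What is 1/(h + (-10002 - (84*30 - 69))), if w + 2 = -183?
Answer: -1/11893 ≈ -8.4083e-5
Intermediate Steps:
w = -185 (w = -2 - 183 = -185)
b(f, J) = -4*f (b(f, J) = (2*f)*(-2) = -4*f)
h = 560 (h = -4*(-185) - 180 = 740 - 180 = 560)
1/(h + (-10002 - (84*30 - 69))) = 1/(560 + (-10002 - (84*30 - 69))) = 1/(560 + (-10002 - (2520 - 69))) = 1/(560 + (-10002 - 1*2451)) = 1/(560 + (-10002 - 2451)) = 1/(560 - 12453) = 1/(-11893) = -1/11893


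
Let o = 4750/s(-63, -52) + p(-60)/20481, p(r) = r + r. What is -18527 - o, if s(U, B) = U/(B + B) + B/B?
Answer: -24495330763/1140109 ≈ -21485.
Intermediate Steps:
p(r) = 2*r
s(U, B) = 1 + U/(2*B) (s(U, B) = U/((2*B)) + 1 = U*(1/(2*B)) + 1 = U/(2*B) + 1 = 1 + U/(2*B))
o = 3372531320/1140109 (o = 4750/(((-52 + (½)*(-63))/(-52))) + (2*(-60))/20481 = 4750/((-(-52 - 63/2)/52)) - 120*1/20481 = 4750/((-1/52*(-167/2))) - 40/6827 = 4750/(167/104) - 40/6827 = 4750*(104/167) - 40/6827 = 494000/167 - 40/6827 = 3372531320/1140109 ≈ 2958.1)
-18527 - o = -18527 - 1*3372531320/1140109 = -18527 - 3372531320/1140109 = -24495330763/1140109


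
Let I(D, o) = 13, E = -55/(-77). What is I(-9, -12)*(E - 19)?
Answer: -1664/7 ≈ -237.71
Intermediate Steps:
E = 5/7 (E = -55*(-1/77) = 5/7 ≈ 0.71429)
I(-9, -12)*(E - 19) = 13*(5/7 - 19) = 13*(-128/7) = -1664/7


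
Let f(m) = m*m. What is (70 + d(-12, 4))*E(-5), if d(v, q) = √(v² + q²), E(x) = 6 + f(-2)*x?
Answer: -980 - 56*√10 ≈ -1157.1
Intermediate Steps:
f(m) = m²
E(x) = 6 + 4*x (E(x) = 6 + (-2)²*x = 6 + 4*x)
d(v, q) = √(q² + v²)
(70 + d(-12, 4))*E(-5) = (70 + √(4² + (-12)²))*(6 + 4*(-5)) = (70 + √(16 + 144))*(6 - 20) = (70 + √160)*(-14) = (70 + 4*√10)*(-14) = -980 - 56*√10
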